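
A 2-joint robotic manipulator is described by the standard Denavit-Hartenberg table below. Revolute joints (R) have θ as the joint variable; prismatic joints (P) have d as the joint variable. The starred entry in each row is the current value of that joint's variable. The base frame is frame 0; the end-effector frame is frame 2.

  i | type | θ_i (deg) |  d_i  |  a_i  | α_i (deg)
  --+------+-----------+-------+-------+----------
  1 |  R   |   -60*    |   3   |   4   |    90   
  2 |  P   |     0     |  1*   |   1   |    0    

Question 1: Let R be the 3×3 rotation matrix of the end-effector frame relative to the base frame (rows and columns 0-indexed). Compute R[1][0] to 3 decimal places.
-0.866

End-effector x-axis (col 0 of R) = (0.5000,-0.8660,0.0000)
R[1][0] = -0.8660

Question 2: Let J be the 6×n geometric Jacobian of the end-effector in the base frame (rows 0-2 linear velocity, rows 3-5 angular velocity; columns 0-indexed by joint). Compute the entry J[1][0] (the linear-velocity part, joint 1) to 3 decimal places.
axis z_0 = ẑ; lever o_n−o_0 = (1.6340,-4.8301,3.0000)
cross product → J_v[:, 0] = (4.8301,1.6340,-0.0000)
J_ω[:, 0] = z_0
entry J[1][0] = 1.6340

1.634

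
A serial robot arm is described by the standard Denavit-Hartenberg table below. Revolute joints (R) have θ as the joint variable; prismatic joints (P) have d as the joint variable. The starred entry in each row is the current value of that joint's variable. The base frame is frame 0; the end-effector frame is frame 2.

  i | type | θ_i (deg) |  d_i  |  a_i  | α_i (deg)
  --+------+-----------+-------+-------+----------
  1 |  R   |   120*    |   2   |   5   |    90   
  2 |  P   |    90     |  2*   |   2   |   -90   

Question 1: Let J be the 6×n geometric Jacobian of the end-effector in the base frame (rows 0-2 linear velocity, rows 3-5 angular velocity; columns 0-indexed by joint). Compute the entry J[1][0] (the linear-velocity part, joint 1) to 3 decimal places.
axis z_0 = ẑ; lever o_n−o_0 = (-0.7679,5.3301,4.0000)
cross product → J_v[:, 0] = (-5.3301,-0.7679,0.0000)
J_ω[:, 0] = z_0
entry J[1][0] = -0.7679

-0.768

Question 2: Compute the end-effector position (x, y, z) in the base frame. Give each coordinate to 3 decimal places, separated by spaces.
-0.768 5.330 4.000

after link 1: o_1 = (-2.5000, 4.3301, 2.0000)
after link 2: o_2 = (-0.7679, 5.3301, 4.0000)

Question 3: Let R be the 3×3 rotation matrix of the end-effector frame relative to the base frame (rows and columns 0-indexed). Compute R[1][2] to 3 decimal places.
-0.866

End-effector z-axis (col 2 of R) = (0.5000,-0.8660,0.0000)
R[1][2] = -0.8660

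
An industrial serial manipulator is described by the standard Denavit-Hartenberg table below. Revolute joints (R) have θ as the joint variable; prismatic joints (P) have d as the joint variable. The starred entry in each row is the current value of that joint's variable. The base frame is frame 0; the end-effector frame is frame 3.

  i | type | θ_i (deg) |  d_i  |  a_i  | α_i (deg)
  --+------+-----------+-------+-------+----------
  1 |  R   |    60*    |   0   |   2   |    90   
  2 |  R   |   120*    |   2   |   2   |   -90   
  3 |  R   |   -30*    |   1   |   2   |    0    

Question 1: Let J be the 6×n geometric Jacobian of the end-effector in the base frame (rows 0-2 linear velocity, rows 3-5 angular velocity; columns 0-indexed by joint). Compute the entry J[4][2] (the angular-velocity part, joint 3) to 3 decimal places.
-0.750

axis z_2 = (-0.4330,-0.7500,-0.5000); lever o_n−o_2 = (-0.0000,-2.0000,1.0000)
cross product → J_v[:, 2] = (-1.7500,0.4330,0.8660)
J_ω[:, 2] = z_2
entry J[4][2] = -0.7500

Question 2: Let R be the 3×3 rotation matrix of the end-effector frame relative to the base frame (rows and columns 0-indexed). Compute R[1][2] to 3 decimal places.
End-effector z-axis (col 2 of R) = (-0.4330,-0.7500,-0.5000)
R[1][2] = -0.7500

-0.750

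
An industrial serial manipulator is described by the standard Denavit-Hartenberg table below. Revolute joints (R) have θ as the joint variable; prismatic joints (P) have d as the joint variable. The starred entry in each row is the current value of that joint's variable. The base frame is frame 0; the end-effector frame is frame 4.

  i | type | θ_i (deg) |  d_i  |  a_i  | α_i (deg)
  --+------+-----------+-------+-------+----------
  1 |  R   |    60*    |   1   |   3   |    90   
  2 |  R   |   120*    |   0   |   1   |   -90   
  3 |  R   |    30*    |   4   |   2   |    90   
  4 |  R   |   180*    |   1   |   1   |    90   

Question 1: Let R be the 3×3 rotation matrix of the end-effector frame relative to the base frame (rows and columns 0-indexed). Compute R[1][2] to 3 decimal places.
-0.750

End-effector z-axis (col 2 of R) = (-0.4330,-0.7500,-0.5000)
R[1][2] = -0.7500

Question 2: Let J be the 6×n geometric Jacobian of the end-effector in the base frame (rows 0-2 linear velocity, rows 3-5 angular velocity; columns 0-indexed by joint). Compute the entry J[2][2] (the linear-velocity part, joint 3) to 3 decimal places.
axis z_2 = (-0.4330,-0.7500,-0.5000); lever o_n−o_2 = (-1.7566,-3.7745,-0.8170)
cross product → J_v[:, 2] = (-1.2745,0.5245,0.3170)
J_ω[:, 2] = z_2
entry J[2][2] = 0.3170

0.317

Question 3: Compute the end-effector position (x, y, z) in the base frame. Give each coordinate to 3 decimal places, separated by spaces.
-0.507 -1.609 1.049

after link 1: o_1 = (1.5000, 2.5981, 1.0000)
after link 2: o_2 = (1.2500, 2.1651, 1.8660)
after link 3: o_3 = (-1.7811, -1.0849, 1.3660)
after link 4: o_4 = (-0.5066, -1.6095, 1.0490)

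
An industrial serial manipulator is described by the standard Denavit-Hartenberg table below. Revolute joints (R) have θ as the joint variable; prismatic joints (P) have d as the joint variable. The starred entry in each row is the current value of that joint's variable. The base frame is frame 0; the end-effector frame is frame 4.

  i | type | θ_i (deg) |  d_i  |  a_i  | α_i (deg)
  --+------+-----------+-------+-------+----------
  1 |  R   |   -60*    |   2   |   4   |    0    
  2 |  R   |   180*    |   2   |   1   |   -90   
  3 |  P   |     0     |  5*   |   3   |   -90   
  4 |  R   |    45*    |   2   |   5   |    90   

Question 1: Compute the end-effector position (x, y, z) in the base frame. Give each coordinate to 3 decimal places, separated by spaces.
after link 1: o_1 = (2.0000, -3.4641, 2.0000)
after link 2: o_2 = (1.5000, -2.5981, 4.0000)
after link 3: o_3 = (-4.3301, -2.5000, 4.0000)
after link 4: o_4 = (-3.0360, 2.3296, 2.0000)

-3.036 2.330 2.000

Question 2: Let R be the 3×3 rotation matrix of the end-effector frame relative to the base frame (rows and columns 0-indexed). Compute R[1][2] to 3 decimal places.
End-effector z-axis (col 2 of R) = (-0.9659,0.2588,0.0000)
R[1][2] = 0.2588

0.259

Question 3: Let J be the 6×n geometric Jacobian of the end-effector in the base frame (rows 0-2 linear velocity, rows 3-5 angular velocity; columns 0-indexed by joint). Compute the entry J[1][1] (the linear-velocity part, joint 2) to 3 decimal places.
-5.036

axis z_1 = (0.0000,0.0000,1.0000); lever o_n−o_1 = (-5.0360,5.7937,-0.0000)
cross product → J_v[:, 1] = (-5.7937,-5.0360,0.0000)
J_ω[:, 1] = z_1
entry J[1][1] = -5.0360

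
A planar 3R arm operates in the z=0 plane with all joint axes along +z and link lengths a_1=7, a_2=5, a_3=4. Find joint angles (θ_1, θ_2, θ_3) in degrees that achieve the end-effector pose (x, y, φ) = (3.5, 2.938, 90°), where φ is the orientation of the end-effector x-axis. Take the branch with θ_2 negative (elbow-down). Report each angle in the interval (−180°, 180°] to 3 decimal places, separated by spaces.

wrist centre = target − a_3·(cos φ, sin φ) = (3.5000, -1.0620)
cos θ_2 = (13.3778−7²−5²)/(2·7·5) = -0.8660; θ_2 = -150.0006° (elbow-down)
β = atan2(-1.0620,3.5000) = -16.8793°; ψ = atan2(-2.5000,2.6698) = -43.1178°
θ_1 = β − ψ = 26.2385°
θ_3 = φ − θ_1 − θ_2 = -146.2379° (wrapped to (-180°,180°])

26.238 -150.001 -146.238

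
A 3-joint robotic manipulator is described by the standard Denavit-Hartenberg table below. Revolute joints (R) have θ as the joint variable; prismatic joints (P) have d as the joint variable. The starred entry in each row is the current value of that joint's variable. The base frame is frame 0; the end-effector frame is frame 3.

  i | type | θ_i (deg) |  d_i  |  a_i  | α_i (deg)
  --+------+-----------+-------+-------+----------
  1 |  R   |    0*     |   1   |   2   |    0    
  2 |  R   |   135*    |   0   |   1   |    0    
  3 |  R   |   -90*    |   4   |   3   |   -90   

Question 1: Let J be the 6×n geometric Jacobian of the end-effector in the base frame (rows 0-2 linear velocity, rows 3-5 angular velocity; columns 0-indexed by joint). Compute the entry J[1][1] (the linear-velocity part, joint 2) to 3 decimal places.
1.414

axis z_1 = (0.0000,0.0000,1.0000); lever o_n−o_1 = (1.4142,2.8284,4.0000)
cross product → J_v[:, 1] = (-2.8284,1.4142,0.0000)
J_ω[:, 1] = z_1
entry J[1][1] = 1.4142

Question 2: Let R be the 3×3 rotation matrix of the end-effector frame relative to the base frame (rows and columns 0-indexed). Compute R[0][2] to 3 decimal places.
End-effector z-axis (col 2 of R) = (-0.7071,0.7071,0.0000)
R[0][2] = -0.7071

-0.707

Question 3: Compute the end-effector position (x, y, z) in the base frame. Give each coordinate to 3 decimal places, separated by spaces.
after link 1: o_1 = (2.0000, 0.0000, 1.0000)
after link 2: o_2 = (1.2929, 0.7071, 1.0000)
after link 3: o_3 = (3.4142, 2.8284, 5.0000)

3.414 2.828 5.000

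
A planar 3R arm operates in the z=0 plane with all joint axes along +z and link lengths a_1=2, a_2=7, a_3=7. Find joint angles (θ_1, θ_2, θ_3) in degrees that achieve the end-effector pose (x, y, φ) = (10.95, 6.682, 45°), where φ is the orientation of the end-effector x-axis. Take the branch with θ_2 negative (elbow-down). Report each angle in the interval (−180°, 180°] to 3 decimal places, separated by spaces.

wrist centre = target − a_3·(cos φ, sin φ) = (6.0003, 1.7323)
cos θ_2 = (39.0037−2²−7²)/(2·2·7) = -0.4999; θ_2 = -119.9912° (elbow-down)
β = atan2(1.7323,6.0003) = 16.1032°; ψ = atan2(-6.0627,-1.4991) = -103.8884°
θ_1 = β − ψ = 119.9916°
θ_3 = φ − θ_1 − θ_2 = 44.9995° (wrapped to (-180°,180°])

119.992 -119.991 45.000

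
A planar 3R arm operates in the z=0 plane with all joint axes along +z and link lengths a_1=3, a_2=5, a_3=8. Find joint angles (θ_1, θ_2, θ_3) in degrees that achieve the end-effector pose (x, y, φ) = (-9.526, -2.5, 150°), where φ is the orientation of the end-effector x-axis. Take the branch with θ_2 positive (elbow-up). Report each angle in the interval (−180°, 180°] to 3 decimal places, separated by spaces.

wrist centre = target − a_3·(cos φ, sin φ) = (-2.5978, -6.5000)
cos θ_2 = (48.9985−3²−5²)/(2·3·5) = 0.5000; θ_2 = 60.0032° (elbow-up)
β = atan2(-6.5000,-2.5978) = -111.7847°; ψ = atan2(4.3303,5.4998) = 38.2153°
θ_1 = β − ψ = -150.0000°
θ_3 = φ − θ_1 − θ_2 = -120.0032° (wrapped to (-180°,180°])

-150.000 60.003 -120.003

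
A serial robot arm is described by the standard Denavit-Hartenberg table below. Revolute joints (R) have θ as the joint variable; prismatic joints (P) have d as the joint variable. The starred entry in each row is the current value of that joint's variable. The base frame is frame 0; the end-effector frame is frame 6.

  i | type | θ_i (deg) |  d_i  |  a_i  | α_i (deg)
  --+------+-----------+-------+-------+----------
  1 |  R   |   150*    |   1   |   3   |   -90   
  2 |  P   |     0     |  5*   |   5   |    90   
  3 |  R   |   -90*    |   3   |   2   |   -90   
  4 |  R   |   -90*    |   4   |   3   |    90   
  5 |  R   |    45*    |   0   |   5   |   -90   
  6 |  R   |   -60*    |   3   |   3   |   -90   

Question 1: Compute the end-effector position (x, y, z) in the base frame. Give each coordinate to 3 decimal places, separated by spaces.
after link 1: o_1 = (-2.5981, 1.5000, 1.0000)
after link 2: o_2 = (-9.4282, -0.3301, 1.0000)
after link 3: o_3 = (-8.4282, 1.4019, 4.0000)
after link 4: o_4 = (-11.8923, 3.4019, 7.0000)
after link 5: o_5 = (-14.9542, 5.1697, 10.5355)
after link 6: o_6 = (-19.0089, 4.5107, 9.4749)

-19.009 4.511 9.475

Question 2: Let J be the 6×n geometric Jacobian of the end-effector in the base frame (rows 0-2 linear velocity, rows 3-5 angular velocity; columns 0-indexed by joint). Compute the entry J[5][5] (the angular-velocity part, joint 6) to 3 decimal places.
axis z_5 = (-0.6124,0.3536,-0.7071); lever o_n−o_5 = (-4.0547,-0.6590,-1.0607)
cross product → J_v[:, 5] = (-0.8410,2.2176,1.8371)
J_ω[:, 5] = z_5
entry J[5][5] = -0.7071

-0.707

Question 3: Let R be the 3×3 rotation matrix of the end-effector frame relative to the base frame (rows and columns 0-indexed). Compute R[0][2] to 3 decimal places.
-0.280

End-effector z-axis (col 2 of R) = (-0.2803,0.7392,0.6124)
R[0][2] = -0.2803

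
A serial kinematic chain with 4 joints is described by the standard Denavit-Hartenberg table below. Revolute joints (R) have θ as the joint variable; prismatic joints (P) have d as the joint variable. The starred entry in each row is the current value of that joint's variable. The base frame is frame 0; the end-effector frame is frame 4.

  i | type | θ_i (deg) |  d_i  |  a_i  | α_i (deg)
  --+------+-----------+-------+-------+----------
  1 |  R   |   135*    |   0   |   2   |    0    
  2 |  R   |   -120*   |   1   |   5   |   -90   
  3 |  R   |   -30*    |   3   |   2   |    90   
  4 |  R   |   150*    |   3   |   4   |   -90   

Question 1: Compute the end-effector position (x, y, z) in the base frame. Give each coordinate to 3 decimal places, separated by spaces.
after link 1: o_1 = (-1.4142, 1.4142, 0.0000)
after link 2: o_2 = (3.4154, 2.7083, 1.0000)
after link 3: o_3 = (4.3120, 6.0544, 2.0000)
after link 4: o_4 = (-0.5523, 6.8215, 2.8660)

-0.552 6.822 2.866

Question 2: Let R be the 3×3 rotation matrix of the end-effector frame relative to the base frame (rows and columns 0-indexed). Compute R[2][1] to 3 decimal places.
-0.866

End-effector y-axis (col 1 of R) = (0.4830,0.1294,-0.8660)
R[2][1] = -0.8660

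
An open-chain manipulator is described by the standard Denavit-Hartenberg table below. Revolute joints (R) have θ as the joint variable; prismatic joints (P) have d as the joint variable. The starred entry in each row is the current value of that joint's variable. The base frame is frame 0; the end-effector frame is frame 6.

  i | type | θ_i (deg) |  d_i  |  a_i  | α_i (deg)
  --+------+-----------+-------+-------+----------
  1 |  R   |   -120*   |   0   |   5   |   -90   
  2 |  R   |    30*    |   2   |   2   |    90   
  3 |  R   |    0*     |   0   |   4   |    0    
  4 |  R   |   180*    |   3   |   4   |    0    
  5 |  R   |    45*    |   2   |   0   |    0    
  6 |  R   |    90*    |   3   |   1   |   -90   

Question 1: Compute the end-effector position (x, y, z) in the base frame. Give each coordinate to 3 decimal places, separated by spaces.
-4.553 -10.471 5.575

after link 1: o_1 = (-2.5000, -4.3301, 0.0000)
after link 2: o_2 = (-1.6340, -6.8301, -1.0000)
after link 3: o_3 = (-3.3660, -9.8301, -3.0000)
after link 4: o_4 = (-2.3840, -8.1292, 1.5981)
after link 5: o_5 = (-2.8840, -8.9952, 3.3301)
after link 6: o_6 = (-4.5525, -10.4710, 5.5746)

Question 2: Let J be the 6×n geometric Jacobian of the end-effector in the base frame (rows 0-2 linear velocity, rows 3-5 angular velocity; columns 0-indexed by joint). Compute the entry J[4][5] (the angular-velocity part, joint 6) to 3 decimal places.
-0.433

axis z_5 = (-0.2500,-0.4330,0.8660); lever o_n−o_5 = (-1.6686,-1.4758,2.2445)
cross product → J_v[:, 5] = (0.3062,-0.8839,-0.3536)
J_ω[:, 5] = z_5
entry J[4][5] = -0.4330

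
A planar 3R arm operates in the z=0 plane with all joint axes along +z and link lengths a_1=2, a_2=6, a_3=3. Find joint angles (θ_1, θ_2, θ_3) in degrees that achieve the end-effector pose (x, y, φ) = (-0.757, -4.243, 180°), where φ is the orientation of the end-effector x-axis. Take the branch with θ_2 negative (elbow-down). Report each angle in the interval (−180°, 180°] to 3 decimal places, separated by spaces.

wrist centre = target − a_3·(cos φ, sin φ) = (2.2430, -4.2430)
cos θ_2 = (23.0341−2²−6²)/(2·2·6) = -0.7069; θ_2 = -134.9843° (elbow-down)
β = atan2(-4.2430,2.2430) = -62.1375°; ψ = atan2(-4.2438,-2.2415) = -117.8419°
θ_1 = β − ψ = 55.7044°
θ_3 = φ − θ_1 − θ_2 = -100.7202° (wrapped to (-180°,180°])

55.704 -134.984 -100.720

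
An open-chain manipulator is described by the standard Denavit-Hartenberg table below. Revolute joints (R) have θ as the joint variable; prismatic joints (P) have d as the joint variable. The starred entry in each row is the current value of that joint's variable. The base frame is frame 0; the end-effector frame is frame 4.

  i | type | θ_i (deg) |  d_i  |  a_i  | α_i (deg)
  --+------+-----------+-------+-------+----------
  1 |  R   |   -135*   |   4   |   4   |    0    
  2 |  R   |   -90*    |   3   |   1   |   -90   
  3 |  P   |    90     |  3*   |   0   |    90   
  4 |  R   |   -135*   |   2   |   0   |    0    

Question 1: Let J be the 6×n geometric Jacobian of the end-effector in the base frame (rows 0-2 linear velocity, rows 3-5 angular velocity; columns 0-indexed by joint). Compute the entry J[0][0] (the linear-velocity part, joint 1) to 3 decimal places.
2.828

axis z_0 = ẑ; lever o_n−o_0 = (-7.0711,-2.8284,7.0000)
cross product → J_v[:, 0] = (2.8284,-7.0711,0.0000)
J_ω[:, 0] = z_0
entry J[0][0] = 2.8284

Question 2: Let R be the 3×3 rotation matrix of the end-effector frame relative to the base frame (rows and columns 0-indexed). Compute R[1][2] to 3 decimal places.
0.707

End-effector z-axis (col 2 of R) = (-0.7071,0.7071,0.0000)
R[1][2] = 0.7071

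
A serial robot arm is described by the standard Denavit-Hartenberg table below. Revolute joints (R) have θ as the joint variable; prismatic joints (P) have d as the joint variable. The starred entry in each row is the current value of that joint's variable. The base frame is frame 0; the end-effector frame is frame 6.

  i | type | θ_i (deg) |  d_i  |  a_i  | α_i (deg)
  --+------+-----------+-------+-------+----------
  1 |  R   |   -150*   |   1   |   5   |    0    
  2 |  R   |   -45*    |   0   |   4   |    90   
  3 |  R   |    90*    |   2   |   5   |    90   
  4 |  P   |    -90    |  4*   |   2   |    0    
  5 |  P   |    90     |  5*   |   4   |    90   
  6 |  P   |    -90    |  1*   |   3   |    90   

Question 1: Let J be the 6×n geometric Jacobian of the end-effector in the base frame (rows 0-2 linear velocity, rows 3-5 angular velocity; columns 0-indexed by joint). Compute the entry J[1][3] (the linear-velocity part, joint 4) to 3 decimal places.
0.259

prismatic axis z_3 = (-0.9659,0.2588,-0.0000)
J_v[:, 3] = z_3; J_ω[:, 3] = (0,0,0)
entry J[1][3] = 0.2588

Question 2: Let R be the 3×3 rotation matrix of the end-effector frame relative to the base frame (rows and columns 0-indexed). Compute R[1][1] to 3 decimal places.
-0.966

End-effector y-axis (col 1 of R) = (-0.2588,-0.9659,-0.0000)
R[1][1] = -0.9659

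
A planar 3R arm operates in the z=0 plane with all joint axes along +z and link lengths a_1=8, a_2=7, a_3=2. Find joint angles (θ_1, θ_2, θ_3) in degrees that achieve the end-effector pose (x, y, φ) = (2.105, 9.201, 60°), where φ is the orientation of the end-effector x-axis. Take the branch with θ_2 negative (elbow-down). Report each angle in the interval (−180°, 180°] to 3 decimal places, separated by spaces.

wrist centre = target − a_3·(cos φ, sin φ) = (1.1050, 7.4689)
cos θ_2 = (57.0062−8²−7²)/(2·8·7) = -0.4999; θ_2 = -119.9963° (elbow-down)
β = atan2(7.4689,1.1050) = 81.5844°; ψ = atan2(-6.0624,4.5004) = -53.4119°
θ_1 = β − ψ = 134.9962°
θ_3 = φ − θ_1 − θ_2 = 45.0001° (wrapped to (-180°,180°])

134.996 -119.996 45.000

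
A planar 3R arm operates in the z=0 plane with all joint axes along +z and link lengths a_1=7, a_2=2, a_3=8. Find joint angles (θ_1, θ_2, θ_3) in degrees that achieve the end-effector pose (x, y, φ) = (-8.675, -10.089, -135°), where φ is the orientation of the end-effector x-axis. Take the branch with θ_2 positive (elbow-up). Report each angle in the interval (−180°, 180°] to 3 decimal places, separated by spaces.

wrist centre = target − a_3·(cos φ, sin φ) = (-3.0181, -4.4321)
cos θ_2 = (28.7531−7²−2²)/(2·7·2) = -0.8660; θ_2 = 149.9925° (elbow-up)
β = atan2(-4.4321,-3.0181) = -124.2536°; ψ = atan2(1.0002,5.2681) = 10.7505°
θ_1 = β − ψ = -135.0041°
θ_3 = φ − θ_1 − θ_2 = -149.9884° (wrapped to (-180°,180°])

-135.004 149.993 -149.988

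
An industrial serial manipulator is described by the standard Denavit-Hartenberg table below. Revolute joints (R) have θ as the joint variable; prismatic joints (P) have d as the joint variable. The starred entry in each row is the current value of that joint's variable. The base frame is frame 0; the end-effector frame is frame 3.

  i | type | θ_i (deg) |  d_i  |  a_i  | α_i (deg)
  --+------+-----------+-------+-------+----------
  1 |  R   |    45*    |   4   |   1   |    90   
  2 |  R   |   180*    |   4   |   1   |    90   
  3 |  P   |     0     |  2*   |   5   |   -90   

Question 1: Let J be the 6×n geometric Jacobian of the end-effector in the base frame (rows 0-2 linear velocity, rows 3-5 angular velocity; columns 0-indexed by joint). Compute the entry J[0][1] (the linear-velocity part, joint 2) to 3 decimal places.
axis z_1 = (0.7071,-0.7071,0.0000); lever o_n−o_1 = (-1.4142,-7.0711,2.0000)
cross product → J_v[:, 1] = (-1.4142,-1.4142,-6.0000)
J_ω[:, 1] = z_1
entry J[0][1] = -1.4142

-1.414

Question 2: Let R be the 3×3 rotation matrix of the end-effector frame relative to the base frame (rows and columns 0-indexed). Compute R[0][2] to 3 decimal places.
End-effector z-axis (col 2 of R) = (0.7071,-0.7071,0.0000)
R[0][2] = 0.7071

0.707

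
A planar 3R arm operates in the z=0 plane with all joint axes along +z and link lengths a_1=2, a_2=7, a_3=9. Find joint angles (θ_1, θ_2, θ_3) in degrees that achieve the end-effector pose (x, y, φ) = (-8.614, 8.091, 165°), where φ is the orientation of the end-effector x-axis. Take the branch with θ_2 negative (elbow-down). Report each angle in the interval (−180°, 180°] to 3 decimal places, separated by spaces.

wrist centre = target − a_3·(cos φ, sin φ) = (0.0793, 5.7616)
cos θ_2 = (33.2027−2²−7²)/(2·2·7) = -0.7070; θ_2 = -134.9952° (elbow-down)
β = atan2(5.7616,0.0793) = 89.2111°; ψ = atan2(-4.9502,-2.9493) = -120.7867°
θ_1 = β − ψ = 209.9979°
θ_3 = φ − θ_1 − θ_2 = 89.9973° (wrapped to (-180°,180°])

-150.002 -134.995 89.997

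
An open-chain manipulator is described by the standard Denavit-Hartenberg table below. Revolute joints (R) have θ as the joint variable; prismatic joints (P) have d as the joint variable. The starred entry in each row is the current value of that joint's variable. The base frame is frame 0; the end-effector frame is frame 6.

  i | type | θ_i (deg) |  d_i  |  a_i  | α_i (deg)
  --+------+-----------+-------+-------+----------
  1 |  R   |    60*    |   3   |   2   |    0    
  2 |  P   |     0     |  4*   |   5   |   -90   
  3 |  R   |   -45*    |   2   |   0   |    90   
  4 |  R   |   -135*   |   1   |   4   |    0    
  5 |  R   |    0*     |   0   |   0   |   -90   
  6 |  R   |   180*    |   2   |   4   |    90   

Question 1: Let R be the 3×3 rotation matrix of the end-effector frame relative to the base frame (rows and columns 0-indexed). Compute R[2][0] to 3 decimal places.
End-effector x-axis (col 0 of R) = (-0.3624,0.7866,0.5000)
R[2][0] = 0.5000

0.500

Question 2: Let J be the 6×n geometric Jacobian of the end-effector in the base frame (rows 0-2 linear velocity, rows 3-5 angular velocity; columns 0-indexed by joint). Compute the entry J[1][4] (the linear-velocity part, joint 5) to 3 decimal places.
axis z_4 = (-0.3536,-0.6124,0.7071); lever o_n−o_4 = (0.2753,3.3052,3.0000)
cross product → J_v[:, 4] = (-4.1742,1.2553,-1.0000)
J_ω[:, 4] = z_4
entry J[1][4] = 1.2553

1.255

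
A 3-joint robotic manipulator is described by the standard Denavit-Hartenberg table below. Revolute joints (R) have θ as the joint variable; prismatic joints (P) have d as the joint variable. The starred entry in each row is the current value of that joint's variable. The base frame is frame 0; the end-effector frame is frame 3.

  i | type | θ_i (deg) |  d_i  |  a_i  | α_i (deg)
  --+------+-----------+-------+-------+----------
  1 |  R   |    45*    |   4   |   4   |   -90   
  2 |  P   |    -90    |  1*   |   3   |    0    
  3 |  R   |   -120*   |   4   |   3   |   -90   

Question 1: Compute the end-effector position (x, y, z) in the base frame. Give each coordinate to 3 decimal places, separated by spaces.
after link 1: o_1 = (2.8284, 2.8284, 4.0000)
after link 2: o_2 = (2.1213, 3.5355, 7.0000)
after link 3: o_3 = (-2.5442, 4.5268, 5.5000)

-2.544 4.527 5.500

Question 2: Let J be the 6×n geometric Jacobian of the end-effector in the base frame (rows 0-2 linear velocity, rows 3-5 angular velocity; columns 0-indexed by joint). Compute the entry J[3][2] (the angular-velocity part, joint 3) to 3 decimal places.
-0.707

axis z_2 = (-0.7071,0.7071,0.0000); lever o_n−o_2 = (-4.6655,0.9913,-1.5000)
cross product → J_v[:, 2] = (-1.0607,-1.0607,2.5981)
J_ω[:, 2] = z_2
entry J[3][2] = -0.7071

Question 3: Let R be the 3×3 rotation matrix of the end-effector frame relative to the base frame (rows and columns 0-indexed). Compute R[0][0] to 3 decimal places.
-0.612

End-effector x-axis (col 0 of R) = (-0.6124,-0.6124,-0.5000)
R[0][0] = -0.6124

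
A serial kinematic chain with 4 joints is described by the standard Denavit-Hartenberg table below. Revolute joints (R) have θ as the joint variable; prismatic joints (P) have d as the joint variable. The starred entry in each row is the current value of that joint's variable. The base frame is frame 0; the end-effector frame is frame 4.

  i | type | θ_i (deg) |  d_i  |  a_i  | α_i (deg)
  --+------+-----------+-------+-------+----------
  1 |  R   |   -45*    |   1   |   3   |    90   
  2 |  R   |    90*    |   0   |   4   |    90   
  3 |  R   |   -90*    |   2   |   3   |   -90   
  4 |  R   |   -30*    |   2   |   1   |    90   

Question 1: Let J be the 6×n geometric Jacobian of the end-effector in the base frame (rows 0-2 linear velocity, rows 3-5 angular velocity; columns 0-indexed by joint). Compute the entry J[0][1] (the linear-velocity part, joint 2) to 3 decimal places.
-4.243

axis z_1 = (-0.7071,-0.7071,0.0000); lever o_n−o_1 = (4.5015,0.9659,6.0000)
cross product → J_v[:, 1] = (-4.2426,4.2426,2.5000)
J_ω[:, 1] = z_1
entry J[0][1] = -4.2426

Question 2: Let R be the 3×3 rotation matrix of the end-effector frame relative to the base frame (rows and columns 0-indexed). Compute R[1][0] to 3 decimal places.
End-effector x-axis (col 0 of R) = (0.9659,0.2588,-0.0000)
R[1][0] = 0.2588

0.259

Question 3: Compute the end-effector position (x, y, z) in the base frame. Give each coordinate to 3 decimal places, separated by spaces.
6.623 -1.155 7.000

after link 1: o_1 = (2.1213, -2.1213, 1.0000)
after link 2: o_2 = (2.1213, -2.1213, 5.0000)
after link 3: o_3 = (5.6569, -1.4142, 5.0000)
after link 4: o_4 = (6.6228, -1.1554, 7.0000)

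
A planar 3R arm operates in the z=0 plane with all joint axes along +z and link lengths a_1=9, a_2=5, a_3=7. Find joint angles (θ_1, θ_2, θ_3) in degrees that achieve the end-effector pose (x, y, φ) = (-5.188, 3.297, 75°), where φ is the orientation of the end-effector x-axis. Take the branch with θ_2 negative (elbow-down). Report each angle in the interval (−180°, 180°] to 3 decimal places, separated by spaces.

-119.997 -120.001 -45.003

wrist centre = target − a_3·(cos φ, sin φ) = (-6.9997, -3.4645)
cos θ_2 = (60.9989−9²−5²)/(2·9·5) = -0.5000; θ_2 = -120.0008° (elbow-down)
β = atan2(-3.4645,-6.9997) = -153.6671°; ψ = atan2(-4.3301,6.4999) = -33.6705°
θ_1 = β − ψ = -119.9966°
θ_3 = φ − θ_1 − θ_2 = -45.0026° (wrapped to (-180°,180°])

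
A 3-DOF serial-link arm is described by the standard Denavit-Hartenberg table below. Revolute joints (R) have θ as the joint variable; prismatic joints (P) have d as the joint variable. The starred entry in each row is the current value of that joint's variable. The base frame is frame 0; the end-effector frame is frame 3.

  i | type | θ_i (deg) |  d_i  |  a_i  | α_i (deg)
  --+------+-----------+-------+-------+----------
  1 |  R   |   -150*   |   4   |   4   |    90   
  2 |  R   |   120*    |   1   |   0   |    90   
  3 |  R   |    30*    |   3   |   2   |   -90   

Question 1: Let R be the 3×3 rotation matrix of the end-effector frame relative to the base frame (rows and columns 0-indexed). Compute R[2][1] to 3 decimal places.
-0.500

End-effector y-axis (col 1 of R) = (0.7500,0.4330,-0.5000)
R[2][1] = -0.5000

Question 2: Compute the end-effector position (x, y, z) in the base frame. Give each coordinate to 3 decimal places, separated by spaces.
-5.964 -1.134 7.000

after link 1: o_1 = (-3.4641, -2.0000, 4.0000)
after link 2: o_2 = (-3.9641, -1.1340, 4.0000)
after link 3: o_3 = (-5.9641, -1.1340, 7.0000)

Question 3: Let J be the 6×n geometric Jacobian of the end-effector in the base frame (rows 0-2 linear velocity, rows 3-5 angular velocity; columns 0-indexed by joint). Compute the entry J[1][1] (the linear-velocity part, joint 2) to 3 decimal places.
1.500

axis z_1 = (-0.5000,0.8660,0.0000); lever o_n−o_1 = (-2.5000,0.8660,3.0000)
cross product → J_v[:, 1] = (2.5981,1.5000,1.7321)
J_ω[:, 1] = z_1
entry J[1][1] = 1.5000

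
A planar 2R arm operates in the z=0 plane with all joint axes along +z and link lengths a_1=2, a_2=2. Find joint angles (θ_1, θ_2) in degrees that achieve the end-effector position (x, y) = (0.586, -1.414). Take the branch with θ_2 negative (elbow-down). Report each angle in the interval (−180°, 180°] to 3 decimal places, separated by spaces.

cos θ_2 = (2.3428−2²−2²)/(2·2·2) = -0.7072; θ_2 = -135.0036° (elbow-down)
β = atan2(-1.4140,0.5860) = -67.4896°; ψ = atan2(-1.4141,0.5857) = -67.5018°
θ_1 = β − ψ = 0.0122°

0.012 -135.004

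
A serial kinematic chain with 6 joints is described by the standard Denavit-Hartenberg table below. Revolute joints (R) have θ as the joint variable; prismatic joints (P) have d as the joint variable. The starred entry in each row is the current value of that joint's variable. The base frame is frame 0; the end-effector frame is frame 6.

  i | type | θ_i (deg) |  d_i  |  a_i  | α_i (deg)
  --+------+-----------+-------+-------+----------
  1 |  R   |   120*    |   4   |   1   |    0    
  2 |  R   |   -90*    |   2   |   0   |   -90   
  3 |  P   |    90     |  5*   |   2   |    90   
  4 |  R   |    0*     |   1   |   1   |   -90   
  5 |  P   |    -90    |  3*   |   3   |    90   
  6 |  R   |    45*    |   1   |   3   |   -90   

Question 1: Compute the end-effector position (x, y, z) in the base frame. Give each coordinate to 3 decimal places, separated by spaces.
after link 1: o_1 = (-0.5000, 0.8660, 4.0000)
after link 2: o_2 = (-0.5000, 0.8660, 6.0000)
after link 3: o_3 = (-3.0000, 5.1962, 4.0000)
after link 4: o_4 = (-2.1340, 5.6962, 3.0000)
after link 5: o_5 = (-1.0359, 9.7942, 3.0000)
after link 6: o_6 = (-0.2594, 12.6920, 4.0000)

-0.259 12.692 4.000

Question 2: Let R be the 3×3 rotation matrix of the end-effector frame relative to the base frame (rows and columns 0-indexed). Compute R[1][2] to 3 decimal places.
End-effector z-axis (col 2 of R) = (-0.9659,0.2588,0.0000)
R[1][2] = 0.2588

0.259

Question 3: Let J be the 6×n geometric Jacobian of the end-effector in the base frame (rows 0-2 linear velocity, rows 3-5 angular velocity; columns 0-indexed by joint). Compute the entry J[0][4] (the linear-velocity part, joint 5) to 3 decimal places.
-0.500

prismatic axis z_4 = (-0.5000,0.8660,0.0000)
J_v[:, 4] = z_4; J_ω[:, 4] = (0,0,0)
entry J[0][4] = -0.5000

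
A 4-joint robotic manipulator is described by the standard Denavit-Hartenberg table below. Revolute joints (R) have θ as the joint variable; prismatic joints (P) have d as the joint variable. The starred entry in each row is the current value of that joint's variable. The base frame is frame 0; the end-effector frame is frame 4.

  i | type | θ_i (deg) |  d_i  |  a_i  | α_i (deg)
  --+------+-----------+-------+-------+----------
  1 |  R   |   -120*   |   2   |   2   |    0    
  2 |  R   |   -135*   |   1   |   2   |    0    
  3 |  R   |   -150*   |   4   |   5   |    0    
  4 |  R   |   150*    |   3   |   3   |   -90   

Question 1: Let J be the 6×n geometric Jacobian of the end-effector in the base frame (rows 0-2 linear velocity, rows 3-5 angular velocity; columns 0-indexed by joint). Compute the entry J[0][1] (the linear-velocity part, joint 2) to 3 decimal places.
axis z_1 = (0.0000,0.0000,1.0000); lever o_n−o_1 = (2.2414,1.2941,8.0000)
cross product → J_v[:, 1] = (-1.2941,2.2414,0.0000)
J_ω[:, 1] = z_1
entry J[0][1] = -1.2941

-1.294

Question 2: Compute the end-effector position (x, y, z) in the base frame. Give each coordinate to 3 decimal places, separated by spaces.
1.241 -0.438 10.000

after link 1: o_1 = (-1.0000, -1.7321, 2.0000)
after link 2: o_2 = (-1.5176, 0.1998, 3.0000)
after link 3: o_3 = (2.0179, -3.3357, 7.0000)
after link 4: o_4 = (1.2414, -0.4380, 10.0000)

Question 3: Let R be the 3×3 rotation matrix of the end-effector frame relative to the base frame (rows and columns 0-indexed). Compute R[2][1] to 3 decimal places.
End-effector y-axis (col 1 of R) = (-0.0000,-0.0000,-1.0000)
R[2][1] = -1.0000

-1.000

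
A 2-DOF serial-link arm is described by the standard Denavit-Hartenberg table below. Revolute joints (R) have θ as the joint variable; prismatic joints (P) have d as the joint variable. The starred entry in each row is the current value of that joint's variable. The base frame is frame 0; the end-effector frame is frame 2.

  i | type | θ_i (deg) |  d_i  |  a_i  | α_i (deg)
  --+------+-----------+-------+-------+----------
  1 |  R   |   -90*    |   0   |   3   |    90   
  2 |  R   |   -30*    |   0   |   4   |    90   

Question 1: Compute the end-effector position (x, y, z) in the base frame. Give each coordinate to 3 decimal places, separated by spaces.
0.000 -6.464 -2.000

after link 1: o_1 = (0.0000, -3.0000, 0.0000)
after link 2: o_2 = (0.0000, -6.4641, -2.0000)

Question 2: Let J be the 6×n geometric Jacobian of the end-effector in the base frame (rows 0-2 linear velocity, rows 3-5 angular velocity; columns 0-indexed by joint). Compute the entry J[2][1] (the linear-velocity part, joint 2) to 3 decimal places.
axis z_1 = (-1.0000,-0.0000,0.0000); lever o_n−o_1 = (0.0000,-3.4641,-2.0000)
cross product → J_v[:, 1] = (0.0000,-2.0000,3.4641)
J_ω[:, 1] = z_1
entry J[2][1] = 3.4641

3.464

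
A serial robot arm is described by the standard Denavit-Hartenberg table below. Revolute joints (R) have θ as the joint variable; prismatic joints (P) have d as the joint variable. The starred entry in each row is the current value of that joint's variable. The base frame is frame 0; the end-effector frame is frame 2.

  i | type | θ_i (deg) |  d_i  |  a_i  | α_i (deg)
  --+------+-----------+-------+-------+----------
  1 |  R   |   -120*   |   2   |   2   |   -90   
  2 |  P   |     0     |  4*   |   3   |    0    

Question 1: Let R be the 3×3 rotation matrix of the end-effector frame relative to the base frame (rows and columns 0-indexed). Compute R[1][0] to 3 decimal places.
-0.866

End-effector x-axis (col 0 of R) = (-0.5000,-0.8660,0.0000)
R[1][0] = -0.8660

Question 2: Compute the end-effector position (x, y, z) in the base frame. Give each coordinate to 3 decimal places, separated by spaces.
after link 1: o_1 = (-1.0000, -1.7321, 2.0000)
after link 2: o_2 = (0.9641, -6.3301, 2.0000)

0.964 -6.330 2.000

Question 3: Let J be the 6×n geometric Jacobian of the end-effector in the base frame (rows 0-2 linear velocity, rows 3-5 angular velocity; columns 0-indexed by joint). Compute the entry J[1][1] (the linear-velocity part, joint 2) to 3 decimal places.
prismatic axis z_1 = (0.8660,-0.5000,0.0000)
J_v[:, 1] = z_1; J_ω[:, 1] = (0,0,0)
entry J[1][1] = -0.5000

-0.500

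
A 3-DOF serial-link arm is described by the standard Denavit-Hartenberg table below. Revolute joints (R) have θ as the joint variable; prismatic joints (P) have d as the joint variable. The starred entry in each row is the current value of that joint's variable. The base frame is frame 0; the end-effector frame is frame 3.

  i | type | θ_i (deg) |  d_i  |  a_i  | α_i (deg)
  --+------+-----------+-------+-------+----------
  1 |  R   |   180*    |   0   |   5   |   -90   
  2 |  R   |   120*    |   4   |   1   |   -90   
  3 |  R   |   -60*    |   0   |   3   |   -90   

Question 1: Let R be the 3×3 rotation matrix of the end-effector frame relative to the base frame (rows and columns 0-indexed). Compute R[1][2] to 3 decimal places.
End-effector z-axis (col 2 of R) = (0.4330,0.5000,-0.7500)
R[1][2] = 0.5000

0.500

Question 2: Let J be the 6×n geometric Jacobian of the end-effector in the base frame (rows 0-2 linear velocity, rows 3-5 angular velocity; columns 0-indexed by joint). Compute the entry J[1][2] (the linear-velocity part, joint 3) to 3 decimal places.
axis z_2 = (0.8660,-0.0000,0.5000); lever o_n−o_2 = (0.7500,-2.5981,-1.2990)
cross product → J_v[:, 2] = (1.2990,1.5000,-2.2500)
J_ω[:, 2] = z_2
entry J[1][2] = 1.5000

1.500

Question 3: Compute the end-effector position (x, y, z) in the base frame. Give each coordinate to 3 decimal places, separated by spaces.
-3.750 -6.598 -2.165

after link 1: o_1 = (-5.0000, 0.0000, 0.0000)
after link 2: o_2 = (-4.5000, -4.0000, -0.8660)
after link 3: o_3 = (-3.7500, -6.5981, -2.1651)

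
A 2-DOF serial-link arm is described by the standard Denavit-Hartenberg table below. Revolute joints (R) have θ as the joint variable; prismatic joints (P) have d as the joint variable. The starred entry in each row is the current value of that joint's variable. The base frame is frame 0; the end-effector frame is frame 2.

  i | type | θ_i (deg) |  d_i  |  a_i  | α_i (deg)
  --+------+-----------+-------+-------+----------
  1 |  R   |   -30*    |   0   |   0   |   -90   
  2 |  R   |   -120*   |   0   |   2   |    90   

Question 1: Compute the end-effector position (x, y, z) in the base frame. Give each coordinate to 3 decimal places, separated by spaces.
after link 1: o_1 = (0.0000, 0.0000, 0.0000)
after link 2: o_2 = (-0.8660, 0.5000, 1.7321)

-0.866 0.500 1.732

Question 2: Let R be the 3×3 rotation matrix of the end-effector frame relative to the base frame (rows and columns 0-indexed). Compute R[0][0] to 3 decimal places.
End-effector x-axis (col 0 of R) = (-0.4330,0.2500,0.8660)
R[0][0] = -0.4330

-0.433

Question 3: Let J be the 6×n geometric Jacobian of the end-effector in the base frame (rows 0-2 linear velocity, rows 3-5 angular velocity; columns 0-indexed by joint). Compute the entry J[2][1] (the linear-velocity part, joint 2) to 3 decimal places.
1.000

axis z_1 = (0.5000,0.8660,0.0000); lever o_n−o_1 = (-0.8660,0.5000,1.7321)
cross product → J_v[:, 1] = (1.5000,-0.8660,1.0000)
J_ω[:, 1] = z_1
entry J[2][1] = 1.0000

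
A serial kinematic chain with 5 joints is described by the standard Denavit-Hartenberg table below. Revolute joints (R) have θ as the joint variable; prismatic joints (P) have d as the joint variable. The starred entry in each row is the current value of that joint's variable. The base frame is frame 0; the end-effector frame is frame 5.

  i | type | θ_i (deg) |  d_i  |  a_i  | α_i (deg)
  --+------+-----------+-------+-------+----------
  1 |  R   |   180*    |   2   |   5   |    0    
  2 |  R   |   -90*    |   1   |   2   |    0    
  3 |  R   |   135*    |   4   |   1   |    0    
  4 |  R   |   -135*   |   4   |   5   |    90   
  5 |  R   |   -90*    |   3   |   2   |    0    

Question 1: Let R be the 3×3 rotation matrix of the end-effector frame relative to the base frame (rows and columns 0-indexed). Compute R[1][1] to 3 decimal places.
End-effector y-axis (col 1 of R) = (-0.0000,1.0000,0.0000)
R[1][1] = 1.0000

1.000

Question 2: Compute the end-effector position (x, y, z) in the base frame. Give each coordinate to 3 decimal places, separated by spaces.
-2.707 6.293 9.000

after link 1: o_1 = (-5.0000, 0.0000, 2.0000)
after link 2: o_2 = (-5.0000, 2.0000, 3.0000)
after link 3: o_3 = (-5.7071, 1.2929, 7.0000)
after link 4: o_4 = (-5.7071, 6.2929, 11.0000)
after link 5: o_5 = (-2.7071, 6.2929, 9.0000)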